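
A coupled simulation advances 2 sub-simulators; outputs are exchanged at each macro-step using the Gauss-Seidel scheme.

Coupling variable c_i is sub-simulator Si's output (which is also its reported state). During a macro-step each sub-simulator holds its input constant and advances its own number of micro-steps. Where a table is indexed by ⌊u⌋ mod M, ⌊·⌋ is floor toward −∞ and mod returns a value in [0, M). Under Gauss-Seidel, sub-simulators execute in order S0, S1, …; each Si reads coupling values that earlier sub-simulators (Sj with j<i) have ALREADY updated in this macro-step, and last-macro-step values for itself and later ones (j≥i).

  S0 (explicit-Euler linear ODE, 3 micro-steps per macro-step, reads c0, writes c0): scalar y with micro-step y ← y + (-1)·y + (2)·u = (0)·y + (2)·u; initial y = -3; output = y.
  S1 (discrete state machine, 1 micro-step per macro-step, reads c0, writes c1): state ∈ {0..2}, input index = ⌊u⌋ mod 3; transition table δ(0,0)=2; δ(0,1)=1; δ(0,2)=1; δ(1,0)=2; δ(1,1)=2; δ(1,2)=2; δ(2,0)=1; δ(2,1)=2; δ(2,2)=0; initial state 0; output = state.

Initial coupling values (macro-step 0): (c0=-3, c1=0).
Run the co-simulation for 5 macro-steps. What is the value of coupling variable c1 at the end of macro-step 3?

macro 1: S0 reads c0=-3 → after 3×micro: -6; S1 reads c0=-6 → after 1×micro: 2 ⇒ (c0=-6, c1=2)
macro 2: S0 reads c0=-6 → after 3×micro: -12; S1 reads c0=-12 → after 1×micro: 1 ⇒ (c0=-12, c1=1)
macro 3: S0 reads c0=-12 → after 3×micro: -24; S1 reads c0=-24 → after 1×micro: 2 ⇒ (c0=-24, c1=2)
macro 4: S0 reads c0=-24 → after 3×micro: -48; S1 reads c0=-48 → after 1×micro: 1 ⇒ (c0=-48, c1=1)
macro 5: S0 reads c0=-48 → after 3×micro: -96; S1 reads c0=-96 → after 1×micro: 2 ⇒ (c0=-96, c1=2)

c1 at macro-step 3 = 2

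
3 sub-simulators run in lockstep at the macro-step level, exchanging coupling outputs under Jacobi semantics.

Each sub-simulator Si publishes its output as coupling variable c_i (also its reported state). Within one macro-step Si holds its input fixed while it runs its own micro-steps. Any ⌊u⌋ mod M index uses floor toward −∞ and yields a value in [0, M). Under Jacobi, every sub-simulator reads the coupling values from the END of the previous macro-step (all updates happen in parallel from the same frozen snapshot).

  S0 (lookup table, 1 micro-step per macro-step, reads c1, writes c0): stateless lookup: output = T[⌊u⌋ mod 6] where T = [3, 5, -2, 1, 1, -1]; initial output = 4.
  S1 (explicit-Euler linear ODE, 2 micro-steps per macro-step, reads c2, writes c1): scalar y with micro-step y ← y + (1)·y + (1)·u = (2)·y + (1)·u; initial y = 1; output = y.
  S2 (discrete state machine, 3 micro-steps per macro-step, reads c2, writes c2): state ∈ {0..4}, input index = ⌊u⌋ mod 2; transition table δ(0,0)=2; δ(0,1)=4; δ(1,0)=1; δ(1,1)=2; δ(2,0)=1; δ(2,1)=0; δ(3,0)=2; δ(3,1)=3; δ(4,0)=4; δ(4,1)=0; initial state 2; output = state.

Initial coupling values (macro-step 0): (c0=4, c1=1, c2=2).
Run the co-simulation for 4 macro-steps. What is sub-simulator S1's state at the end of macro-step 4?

S1 state at macro-step 4 = 748

macro 1: S0 reads c1=1 → after 1×micro: 5; S1 reads c2=2 → after 2×micro: 10; S2 reads c2=2 → after 3×micro: 1 ⇒ (c0=5, c1=10, c2=1)
macro 2: S0 reads c1=10 → after 1×micro: 1; S1 reads c2=1 → after 2×micro: 43; S2 reads c2=1 → after 3×micro: 4 ⇒ (c0=1, c1=43, c2=4)
macro 3: S0 reads c1=43 → after 1×micro: 5; S1 reads c2=4 → after 2×micro: 184; S2 reads c2=4 → after 3×micro: 4 ⇒ (c0=5, c1=184, c2=4)
macro 4: S0 reads c1=184 → after 1×micro: 1; S1 reads c2=4 → after 2×micro: 748; S2 reads c2=4 → after 3×micro: 4 ⇒ (c0=1, c1=748, c2=4)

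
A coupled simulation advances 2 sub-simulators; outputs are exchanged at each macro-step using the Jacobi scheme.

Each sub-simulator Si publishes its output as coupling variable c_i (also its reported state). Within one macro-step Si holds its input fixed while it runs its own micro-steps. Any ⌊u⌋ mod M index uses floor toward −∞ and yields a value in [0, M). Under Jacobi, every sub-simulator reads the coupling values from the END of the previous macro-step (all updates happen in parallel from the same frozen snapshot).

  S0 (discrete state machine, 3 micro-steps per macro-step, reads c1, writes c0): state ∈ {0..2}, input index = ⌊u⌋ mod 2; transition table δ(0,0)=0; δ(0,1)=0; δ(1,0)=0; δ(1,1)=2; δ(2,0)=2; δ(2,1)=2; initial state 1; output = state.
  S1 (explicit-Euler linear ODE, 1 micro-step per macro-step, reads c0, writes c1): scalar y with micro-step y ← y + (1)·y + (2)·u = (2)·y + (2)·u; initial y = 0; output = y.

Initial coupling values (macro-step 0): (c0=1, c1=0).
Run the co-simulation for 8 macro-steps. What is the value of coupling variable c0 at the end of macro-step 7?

c0 at macro-step 7 = 0

macro 1: S0 reads c1=0 → after 3×micro: 0; S1 reads c0=1 → after 1×micro: 2 ⇒ (c0=0, c1=2)
macro 2: S0 reads c1=2 → after 3×micro: 0; S1 reads c0=0 → after 1×micro: 4 ⇒ (c0=0, c1=4)
macro 3: S0 reads c1=4 → after 3×micro: 0; S1 reads c0=0 → after 1×micro: 8 ⇒ (c0=0, c1=8)
macro 4: S0 reads c1=8 → after 3×micro: 0; S1 reads c0=0 → after 1×micro: 16 ⇒ (c0=0, c1=16)
macro 5: S0 reads c1=16 → after 3×micro: 0; S1 reads c0=0 → after 1×micro: 32 ⇒ (c0=0, c1=32)
macro 6: S0 reads c1=32 → after 3×micro: 0; S1 reads c0=0 → after 1×micro: 64 ⇒ (c0=0, c1=64)
macro 7: S0 reads c1=64 → after 3×micro: 0; S1 reads c0=0 → after 1×micro: 128 ⇒ (c0=0, c1=128)
macro 8: S0 reads c1=128 → after 3×micro: 0; S1 reads c0=0 → after 1×micro: 256 ⇒ (c0=0, c1=256)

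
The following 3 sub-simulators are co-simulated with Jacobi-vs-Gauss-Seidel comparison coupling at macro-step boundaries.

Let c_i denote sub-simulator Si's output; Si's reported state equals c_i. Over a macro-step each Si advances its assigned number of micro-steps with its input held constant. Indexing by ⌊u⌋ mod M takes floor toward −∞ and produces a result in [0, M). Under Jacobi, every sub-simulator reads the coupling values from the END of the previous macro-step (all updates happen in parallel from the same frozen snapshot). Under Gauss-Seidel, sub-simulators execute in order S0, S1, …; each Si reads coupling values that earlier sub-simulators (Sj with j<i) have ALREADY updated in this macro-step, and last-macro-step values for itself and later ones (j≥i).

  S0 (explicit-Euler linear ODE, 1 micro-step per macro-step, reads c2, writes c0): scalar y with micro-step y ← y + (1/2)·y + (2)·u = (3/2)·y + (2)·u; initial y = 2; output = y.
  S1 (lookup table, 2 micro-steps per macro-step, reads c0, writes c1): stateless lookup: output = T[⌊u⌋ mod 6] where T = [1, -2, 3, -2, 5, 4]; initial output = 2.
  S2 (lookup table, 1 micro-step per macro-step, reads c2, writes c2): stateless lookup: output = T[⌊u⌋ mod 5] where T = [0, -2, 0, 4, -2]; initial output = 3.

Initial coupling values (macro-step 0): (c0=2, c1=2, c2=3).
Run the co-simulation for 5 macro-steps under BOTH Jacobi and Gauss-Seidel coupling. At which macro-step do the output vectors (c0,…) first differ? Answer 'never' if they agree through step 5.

[Jacobi] macro 1: S0 reads c2=3 → after 1×micro: 9; S1 reads c0=2 → after 2×micro: 3; S2 reads c2=3 → after 1×micro: 4 ⇒ (c0=9, c1=3, c2=4)
[Jacobi] macro 2: S0 reads c2=4 → after 1×micro: 43/2; S1 reads c0=9 → after 2×micro: -2; S2 reads c2=4 → after 1×micro: -2 ⇒ (c0=43/2, c1=-2, c2=-2)
[Jacobi] macro 3: S0 reads c2=-2 → after 1×micro: 113/4; S1 reads c0=43/2 → after 2×micro: -2; S2 reads c2=-2 → after 1×micro: 4 ⇒ (c0=113/4, c1=-2, c2=4)
[Jacobi] macro 4: S0 reads c2=4 → after 1×micro: 403/8; S1 reads c0=113/4 → after 2×micro: 5; S2 reads c2=4 → after 1×micro: -2 ⇒ (c0=403/8, c1=5, c2=-2)
[Jacobi] macro 5: S0 reads c2=-2 → after 1×micro: 1145/16; S1 reads c0=403/8 → after 2×micro: 3; S2 reads c2=-2 → after 1×micro: 4 ⇒ (c0=1145/16, c1=3, c2=4)
[Gauss-Seidel] macro 1: S0 reads c2=3 → after 1×micro: 9; S1 reads c0=9 → after 2×micro: -2; S2 reads c2=3 → after 1×micro: 4 ⇒ (c0=9, c1=-2, c2=4)
[Gauss-Seidel] macro 2: S0 reads c2=4 → after 1×micro: 43/2; S1 reads c0=43/2 → after 2×micro: -2; S2 reads c2=4 → after 1×micro: -2 ⇒ (c0=43/2, c1=-2, c2=-2)
[Gauss-Seidel] macro 3: S0 reads c2=-2 → after 1×micro: 113/4; S1 reads c0=113/4 → after 2×micro: 5; S2 reads c2=-2 → after 1×micro: 4 ⇒ (c0=113/4, c1=5, c2=4)
[Gauss-Seidel] macro 4: S0 reads c2=4 → after 1×micro: 403/8; S1 reads c0=403/8 → after 2×micro: 3; S2 reads c2=4 → after 1×micro: -2 ⇒ (c0=403/8, c1=3, c2=-2)
[Gauss-Seidel] macro 5: S0 reads c2=-2 → after 1×micro: 1145/16; S1 reads c0=1145/16 → after 2×micro: 4; S2 reads c2=-2 → after 1×micro: 4 ⇒ (c0=1145/16, c1=4, c2=4)

first divergence at macro-step: 1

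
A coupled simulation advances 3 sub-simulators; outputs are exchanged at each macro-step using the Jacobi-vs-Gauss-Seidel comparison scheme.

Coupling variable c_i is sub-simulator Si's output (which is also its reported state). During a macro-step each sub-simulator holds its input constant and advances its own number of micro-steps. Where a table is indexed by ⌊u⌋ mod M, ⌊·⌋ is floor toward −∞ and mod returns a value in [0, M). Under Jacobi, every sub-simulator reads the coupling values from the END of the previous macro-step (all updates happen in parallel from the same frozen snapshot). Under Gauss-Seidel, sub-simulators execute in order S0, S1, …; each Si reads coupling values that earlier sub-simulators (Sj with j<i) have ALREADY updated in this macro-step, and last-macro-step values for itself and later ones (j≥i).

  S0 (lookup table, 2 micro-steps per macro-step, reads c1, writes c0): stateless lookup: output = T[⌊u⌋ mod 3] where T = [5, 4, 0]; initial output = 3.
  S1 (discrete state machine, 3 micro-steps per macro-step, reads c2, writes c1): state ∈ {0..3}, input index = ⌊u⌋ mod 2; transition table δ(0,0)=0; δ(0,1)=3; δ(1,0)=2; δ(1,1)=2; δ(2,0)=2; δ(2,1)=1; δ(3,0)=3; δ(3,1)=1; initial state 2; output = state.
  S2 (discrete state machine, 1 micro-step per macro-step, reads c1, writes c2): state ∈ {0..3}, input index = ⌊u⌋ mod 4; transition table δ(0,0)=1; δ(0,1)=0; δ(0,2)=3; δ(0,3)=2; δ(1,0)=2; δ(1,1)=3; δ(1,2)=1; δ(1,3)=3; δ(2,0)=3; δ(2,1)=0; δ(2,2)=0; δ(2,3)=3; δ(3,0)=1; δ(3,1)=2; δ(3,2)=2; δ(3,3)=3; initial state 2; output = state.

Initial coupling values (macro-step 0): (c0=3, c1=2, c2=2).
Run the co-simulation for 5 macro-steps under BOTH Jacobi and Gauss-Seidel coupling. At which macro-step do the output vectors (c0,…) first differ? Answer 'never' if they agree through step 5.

first divergence at macro-step: never

[Jacobi] macro 1: S0 reads c1=2 → after 2×micro: 0; S1 reads c2=2 → after 3×micro: 2; S2 reads c1=2 → after 1×micro: 0 ⇒ (c0=0, c1=2, c2=0)
[Jacobi] macro 2: S0 reads c1=2 → after 2×micro: 0; S1 reads c2=0 → after 3×micro: 2; S2 reads c1=2 → after 1×micro: 3 ⇒ (c0=0, c1=2, c2=3)
[Jacobi] macro 3: S0 reads c1=2 → after 2×micro: 0; S1 reads c2=3 → after 3×micro: 1; S2 reads c1=2 → after 1×micro: 2 ⇒ (c0=0, c1=1, c2=2)
[Jacobi] macro 4: S0 reads c1=1 → after 2×micro: 4; S1 reads c2=2 → after 3×micro: 2; S2 reads c1=1 → after 1×micro: 0 ⇒ (c0=4, c1=2, c2=0)
[Jacobi] macro 5: S0 reads c1=2 → after 2×micro: 0; S1 reads c2=0 → after 3×micro: 2; S2 reads c1=2 → after 1×micro: 3 ⇒ (c0=0, c1=2, c2=3)
[Gauss-Seidel] macro 1: S0 reads c1=2 → after 2×micro: 0; S1 reads c2=2 → after 3×micro: 2; S2 reads c1=2 → after 1×micro: 0 ⇒ (c0=0, c1=2, c2=0)
[Gauss-Seidel] macro 2: S0 reads c1=2 → after 2×micro: 0; S1 reads c2=0 → after 3×micro: 2; S2 reads c1=2 → after 1×micro: 3 ⇒ (c0=0, c1=2, c2=3)
[Gauss-Seidel] macro 3: S0 reads c1=2 → after 2×micro: 0; S1 reads c2=3 → after 3×micro: 1; S2 reads c1=1 → after 1×micro: 2 ⇒ (c0=0, c1=1, c2=2)
[Gauss-Seidel] macro 4: S0 reads c1=1 → after 2×micro: 4; S1 reads c2=2 → after 3×micro: 2; S2 reads c1=2 → after 1×micro: 0 ⇒ (c0=4, c1=2, c2=0)
[Gauss-Seidel] macro 5: S0 reads c1=2 → after 2×micro: 0; S1 reads c2=0 → after 3×micro: 2; S2 reads c1=2 → after 1×micro: 3 ⇒ (c0=0, c1=2, c2=3)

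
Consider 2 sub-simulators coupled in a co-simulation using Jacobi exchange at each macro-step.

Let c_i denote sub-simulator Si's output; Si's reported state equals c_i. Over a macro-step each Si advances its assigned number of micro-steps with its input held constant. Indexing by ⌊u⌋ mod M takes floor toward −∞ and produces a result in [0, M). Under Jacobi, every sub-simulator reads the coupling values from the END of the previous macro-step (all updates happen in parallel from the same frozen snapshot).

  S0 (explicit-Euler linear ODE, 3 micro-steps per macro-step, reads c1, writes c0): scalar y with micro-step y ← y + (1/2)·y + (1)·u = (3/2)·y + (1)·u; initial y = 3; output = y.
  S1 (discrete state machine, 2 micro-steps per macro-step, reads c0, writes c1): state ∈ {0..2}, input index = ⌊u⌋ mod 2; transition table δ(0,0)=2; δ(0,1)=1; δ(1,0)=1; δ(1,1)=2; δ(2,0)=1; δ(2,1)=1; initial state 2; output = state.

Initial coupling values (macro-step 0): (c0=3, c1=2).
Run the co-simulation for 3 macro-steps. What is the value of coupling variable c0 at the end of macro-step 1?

macro 1: S0 reads c1=2 → after 3×micro: 157/8; S1 reads c0=3 → after 2×micro: 2 ⇒ (c0=157/8, c1=2)
macro 2: S0 reads c1=2 → after 3×micro: 4847/64; S1 reads c0=157/8 → after 2×micro: 2 ⇒ (c0=4847/64, c1=2)
macro 3: S0 reads c1=2 → after 3×micro: 135733/512; S1 reads c0=4847/64 → after 2×micro: 2 ⇒ (c0=135733/512, c1=2)

c0 at macro-step 1 = 157/8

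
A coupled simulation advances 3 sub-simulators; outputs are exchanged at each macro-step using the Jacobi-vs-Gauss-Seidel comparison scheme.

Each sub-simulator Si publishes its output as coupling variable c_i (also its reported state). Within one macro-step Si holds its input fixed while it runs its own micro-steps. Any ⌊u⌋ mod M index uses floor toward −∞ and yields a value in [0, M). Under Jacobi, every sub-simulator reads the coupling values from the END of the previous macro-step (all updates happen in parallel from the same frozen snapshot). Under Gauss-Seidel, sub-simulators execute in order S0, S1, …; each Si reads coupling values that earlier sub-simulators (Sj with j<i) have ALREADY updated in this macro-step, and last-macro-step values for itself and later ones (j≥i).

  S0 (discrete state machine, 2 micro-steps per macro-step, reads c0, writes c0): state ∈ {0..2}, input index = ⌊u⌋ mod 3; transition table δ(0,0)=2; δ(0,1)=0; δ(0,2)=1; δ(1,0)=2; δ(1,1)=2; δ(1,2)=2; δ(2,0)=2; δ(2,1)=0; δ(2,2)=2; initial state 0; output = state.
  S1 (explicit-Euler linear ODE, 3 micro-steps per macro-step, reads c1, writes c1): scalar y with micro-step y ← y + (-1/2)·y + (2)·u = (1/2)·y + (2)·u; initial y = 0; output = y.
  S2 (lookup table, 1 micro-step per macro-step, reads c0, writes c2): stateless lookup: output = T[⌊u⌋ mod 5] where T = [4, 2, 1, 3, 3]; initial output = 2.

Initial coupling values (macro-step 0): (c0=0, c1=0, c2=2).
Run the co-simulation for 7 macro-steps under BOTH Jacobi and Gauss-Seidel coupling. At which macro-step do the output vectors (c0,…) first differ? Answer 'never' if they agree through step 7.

[Jacobi] macro 1: S0 reads c0=0 → after 2×micro: 2; S1 reads c1=0 → after 3×micro: 0; S2 reads c0=0 → after 1×micro: 4 ⇒ (c0=2, c1=0, c2=4)
[Jacobi] macro 2: S0 reads c0=2 → after 2×micro: 2; S1 reads c1=0 → after 3×micro: 0; S2 reads c0=2 → after 1×micro: 1 ⇒ (c0=2, c1=0, c2=1)
[Jacobi] macro 3: S0 reads c0=2 → after 2×micro: 2; S1 reads c1=0 → after 3×micro: 0; S2 reads c0=2 → after 1×micro: 1 ⇒ (c0=2, c1=0, c2=1)
[Jacobi] macro 4: S0 reads c0=2 → after 2×micro: 2; S1 reads c1=0 → after 3×micro: 0; S2 reads c0=2 → after 1×micro: 1 ⇒ (c0=2, c1=0, c2=1)
[Jacobi] macro 5: S0 reads c0=2 → after 2×micro: 2; S1 reads c1=0 → after 3×micro: 0; S2 reads c0=2 → after 1×micro: 1 ⇒ (c0=2, c1=0, c2=1)
[Jacobi] macro 6: S0 reads c0=2 → after 2×micro: 2; S1 reads c1=0 → after 3×micro: 0; S2 reads c0=2 → after 1×micro: 1 ⇒ (c0=2, c1=0, c2=1)
[Jacobi] macro 7: S0 reads c0=2 → after 2×micro: 2; S1 reads c1=0 → after 3×micro: 0; S2 reads c0=2 → after 1×micro: 1 ⇒ (c0=2, c1=0, c2=1)
[Gauss-Seidel] macro 1: S0 reads c0=0 → after 2×micro: 2; S1 reads c1=0 → after 3×micro: 0; S2 reads c0=2 → after 1×micro: 1 ⇒ (c0=2, c1=0, c2=1)
[Gauss-Seidel] macro 2: S0 reads c0=2 → after 2×micro: 2; S1 reads c1=0 → after 3×micro: 0; S2 reads c0=2 → after 1×micro: 1 ⇒ (c0=2, c1=0, c2=1)
[Gauss-Seidel] macro 3: S0 reads c0=2 → after 2×micro: 2; S1 reads c1=0 → after 3×micro: 0; S2 reads c0=2 → after 1×micro: 1 ⇒ (c0=2, c1=0, c2=1)
[Gauss-Seidel] macro 4: S0 reads c0=2 → after 2×micro: 2; S1 reads c1=0 → after 3×micro: 0; S2 reads c0=2 → after 1×micro: 1 ⇒ (c0=2, c1=0, c2=1)
[Gauss-Seidel] macro 5: S0 reads c0=2 → after 2×micro: 2; S1 reads c1=0 → after 3×micro: 0; S2 reads c0=2 → after 1×micro: 1 ⇒ (c0=2, c1=0, c2=1)
[Gauss-Seidel] macro 6: S0 reads c0=2 → after 2×micro: 2; S1 reads c1=0 → after 3×micro: 0; S2 reads c0=2 → after 1×micro: 1 ⇒ (c0=2, c1=0, c2=1)
[Gauss-Seidel] macro 7: S0 reads c0=2 → after 2×micro: 2; S1 reads c1=0 → after 3×micro: 0; S2 reads c0=2 → after 1×micro: 1 ⇒ (c0=2, c1=0, c2=1)

first divergence at macro-step: 1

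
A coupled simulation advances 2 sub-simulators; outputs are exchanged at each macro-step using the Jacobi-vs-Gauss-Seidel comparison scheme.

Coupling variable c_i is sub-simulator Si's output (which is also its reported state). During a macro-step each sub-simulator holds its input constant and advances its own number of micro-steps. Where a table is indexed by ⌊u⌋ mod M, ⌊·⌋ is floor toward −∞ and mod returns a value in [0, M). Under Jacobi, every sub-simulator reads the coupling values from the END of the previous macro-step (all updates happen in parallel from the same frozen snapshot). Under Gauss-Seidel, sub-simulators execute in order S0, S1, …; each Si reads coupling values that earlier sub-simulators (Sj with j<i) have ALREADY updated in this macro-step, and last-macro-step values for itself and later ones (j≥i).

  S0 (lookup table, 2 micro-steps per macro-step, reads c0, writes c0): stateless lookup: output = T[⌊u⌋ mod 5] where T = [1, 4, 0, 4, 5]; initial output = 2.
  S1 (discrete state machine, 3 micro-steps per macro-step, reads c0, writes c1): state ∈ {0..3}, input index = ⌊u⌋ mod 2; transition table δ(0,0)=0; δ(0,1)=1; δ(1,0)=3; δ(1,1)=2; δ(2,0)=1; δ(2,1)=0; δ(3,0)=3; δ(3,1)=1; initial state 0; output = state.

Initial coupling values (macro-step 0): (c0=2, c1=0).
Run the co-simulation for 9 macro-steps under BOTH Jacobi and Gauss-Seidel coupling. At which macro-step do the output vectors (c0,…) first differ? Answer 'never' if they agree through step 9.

first divergence at macro-step: never

[Jacobi] macro 1: S0 reads c0=2 → after 2×micro: 0; S1 reads c0=2 → after 3×micro: 0 ⇒ (c0=0, c1=0)
[Jacobi] macro 2: S0 reads c0=0 → after 2×micro: 1; S1 reads c0=0 → after 3×micro: 0 ⇒ (c0=1, c1=0)
[Jacobi] macro 3: S0 reads c0=1 → after 2×micro: 4; S1 reads c0=1 → after 3×micro: 0 ⇒ (c0=4, c1=0)
[Jacobi] macro 4: S0 reads c0=4 → after 2×micro: 5; S1 reads c0=4 → after 3×micro: 0 ⇒ (c0=5, c1=0)
[Jacobi] macro 5: S0 reads c0=5 → after 2×micro: 1; S1 reads c0=5 → after 3×micro: 0 ⇒ (c0=1, c1=0)
[Jacobi] macro 6: S0 reads c0=1 → after 2×micro: 4; S1 reads c0=1 → after 3×micro: 0 ⇒ (c0=4, c1=0)
[Jacobi] macro 7: S0 reads c0=4 → after 2×micro: 5; S1 reads c0=4 → after 3×micro: 0 ⇒ (c0=5, c1=0)
[Jacobi] macro 8: S0 reads c0=5 → after 2×micro: 1; S1 reads c0=5 → after 3×micro: 0 ⇒ (c0=1, c1=0)
[Jacobi] macro 9: S0 reads c0=1 → after 2×micro: 4; S1 reads c0=1 → after 3×micro: 0 ⇒ (c0=4, c1=0)
[Gauss-Seidel] macro 1: S0 reads c0=2 → after 2×micro: 0; S1 reads c0=0 → after 3×micro: 0 ⇒ (c0=0, c1=0)
[Gauss-Seidel] macro 2: S0 reads c0=0 → after 2×micro: 1; S1 reads c0=1 → after 3×micro: 0 ⇒ (c0=1, c1=0)
[Gauss-Seidel] macro 3: S0 reads c0=1 → after 2×micro: 4; S1 reads c0=4 → after 3×micro: 0 ⇒ (c0=4, c1=0)
[Gauss-Seidel] macro 4: S0 reads c0=4 → after 2×micro: 5; S1 reads c0=5 → after 3×micro: 0 ⇒ (c0=5, c1=0)
[Gauss-Seidel] macro 5: S0 reads c0=5 → after 2×micro: 1; S1 reads c0=1 → after 3×micro: 0 ⇒ (c0=1, c1=0)
[Gauss-Seidel] macro 6: S0 reads c0=1 → after 2×micro: 4; S1 reads c0=4 → after 3×micro: 0 ⇒ (c0=4, c1=0)
[Gauss-Seidel] macro 7: S0 reads c0=4 → after 2×micro: 5; S1 reads c0=5 → after 3×micro: 0 ⇒ (c0=5, c1=0)
[Gauss-Seidel] macro 8: S0 reads c0=5 → after 2×micro: 1; S1 reads c0=1 → after 3×micro: 0 ⇒ (c0=1, c1=0)
[Gauss-Seidel] macro 9: S0 reads c0=1 → after 2×micro: 4; S1 reads c0=4 → after 3×micro: 0 ⇒ (c0=4, c1=0)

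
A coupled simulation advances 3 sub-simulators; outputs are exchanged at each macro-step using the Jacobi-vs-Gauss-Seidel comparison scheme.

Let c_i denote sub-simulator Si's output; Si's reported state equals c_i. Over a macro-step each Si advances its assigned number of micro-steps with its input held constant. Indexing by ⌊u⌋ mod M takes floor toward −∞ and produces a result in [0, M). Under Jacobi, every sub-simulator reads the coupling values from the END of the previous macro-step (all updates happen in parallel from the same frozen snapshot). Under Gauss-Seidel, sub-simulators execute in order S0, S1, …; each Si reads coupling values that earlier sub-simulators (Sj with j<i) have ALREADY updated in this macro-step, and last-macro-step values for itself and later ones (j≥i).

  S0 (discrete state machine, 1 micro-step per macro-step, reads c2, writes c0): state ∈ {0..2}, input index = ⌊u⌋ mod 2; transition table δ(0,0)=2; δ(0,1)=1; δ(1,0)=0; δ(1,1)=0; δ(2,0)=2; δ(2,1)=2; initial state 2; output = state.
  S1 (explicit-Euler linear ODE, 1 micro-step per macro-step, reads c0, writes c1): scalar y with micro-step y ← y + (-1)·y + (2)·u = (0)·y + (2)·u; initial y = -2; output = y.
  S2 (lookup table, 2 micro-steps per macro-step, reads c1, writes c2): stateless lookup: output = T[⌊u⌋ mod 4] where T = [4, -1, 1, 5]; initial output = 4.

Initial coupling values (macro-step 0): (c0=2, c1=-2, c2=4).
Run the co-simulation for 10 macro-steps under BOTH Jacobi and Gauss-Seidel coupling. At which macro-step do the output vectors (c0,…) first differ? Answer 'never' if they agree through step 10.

[Jacobi] macro 1: S0 reads c2=4 → after 1×micro: 2; S1 reads c0=2 → after 1×micro: 4; S2 reads c1=-2 → after 2×micro: 1 ⇒ (c0=2, c1=4, c2=1)
[Jacobi] macro 2: S0 reads c2=1 → after 1×micro: 2; S1 reads c0=2 → after 1×micro: 4; S2 reads c1=4 → after 2×micro: 4 ⇒ (c0=2, c1=4, c2=4)
[Jacobi] macro 3: S0 reads c2=4 → after 1×micro: 2; S1 reads c0=2 → after 1×micro: 4; S2 reads c1=4 → after 2×micro: 4 ⇒ (c0=2, c1=4, c2=4)
[Jacobi] macro 4: S0 reads c2=4 → after 1×micro: 2; S1 reads c0=2 → after 1×micro: 4; S2 reads c1=4 → after 2×micro: 4 ⇒ (c0=2, c1=4, c2=4)
[Jacobi] macro 5: S0 reads c2=4 → after 1×micro: 2; S1 reads c0=2 → after 1×micro: 4; S2 reads c1=4 → after 2×micro: 4 ⇒ (c0=2, c1=4, c2=4)
[Jacobi] macro 6: S0 reads c2=4 → after 1×micro: 2; S1 reads c0=2 → after 1×micro: 4; S2 reads c1=4 → after 2×micro: 4 ⇒ (c0=2, c1=4, c2=4)
[Jacobi] macro 7: S0 reads c2=4 → after 1×micro: 2; S1 reads c0=2 → after 1×micro: 4; S2 reads c1=4 → after 2×micro: 4 ⇒ (c0=2, c1=4, c2=4)
[Jacobi] macro 8: S0 reads c2=4 → after 1×micro: 2; S1 reads c0=2 → after 1×micro: 4; S2 reads c1=4 → after 2×micro: 4 ⇒ (c0=2, c1=4, c2=4)
[Jacobi] macro 9: S0 reads c2=4 → after 1×micro: 2; S1 reads c0=2 → after 1×micro: 4; S2 reads c1=4 → after 2×micro: 4 ⇒ (c0=2, c1=4, c2=4)
[Jacobi] macro 10: S0 reads c2=4 → after 1×micro: 2; S1 reads c0=2 → after 1×micro: 4; S2 reads c1=4 → after 2×micro: 4 ⇒ (c0=2, c1=4, c2=4)
[Gauss-Seidel] macro 1: S0 reads c2=4 → after 1×micro: 2; S1 reads c0=2 → after 1×micro: 4; S2 reads c1=4 → after 2×micro: 4 ⇒ (c0=2, c1=4, c2=4)
[Gauss-Seidel] macro 2: S0 reads c2=4 → after 1×micro: 2; S1 reads c0=2 → after 1×micro: 4; S2 reads c1=4 → after 2×micro: 4 ⇒ (c0=2, c1=4, c2=4)
[Gauss-Seidel] macro 3: S0 reads c2=4 → after 1×micro: 2; S1 reads c0=2 → after 1×micro: 4; S2 reads c1=4 → after 2×micro: 4 ⇒ (c0=2, c1=4, c2=4)
[Gauss-Seidel] macro 4: S0 reads c2=4 → after 1×micro: 2; S1 reads c0=2 → after 1×micro: 4; S2 reads c1=4 → after 2×micro: 4 ⇒ (c0=2, c1=4, c2=4)
[Gauss-Seidel] macro 5: S0 reads c2=4 → after 1×micro: 2; S1 reads c0=2 → after 1×micro: 4; S2 reads c1=4 → after 2×micro: 4 ⇒ (c0=2, c1=4, c2=4)
[Gauss-Seidel] macro 6: S0 reads c2=4 → after 1×micro: 2; S1 reads c0=2 → after 1×micro: 4; S2 reads c1=4 → after 2×micro: 4 ⇒ (c0=2, c1=4, c2=4)
[Gauss-Seidel] macro 7: S0 reads c2=4 → after 1×micro: 2; S1 reads c0=2 → after 1×micro: 4; S2 reads c1=4 → after 2×micro: 4 ⇒ (c0=2, c1=4, c2=4)
[Gauss-Seidel] macro 8: S0 reads c2=4 → after 1×micro: 2; S1 reads c0=2 → after 1×micro: 4; S2 reads c1=4 → after 2×micro: 4 ⇒ (c0=2, c1=4, c2=4)
[Gauss-Seidel] macro 9: S0 reads c2=4 → after 1×micro: 2; S1 reads c0=2 → after 1×micro: 4; S2 reads c1=4 → after 2×micro: 4 ⇒ (c0=2, c1=4, c2=4)
[Gauss-Seidel] macro 10: S0 reads c2=4 → after 1×micro: 2; S1 reads c0=2 → after 1×micro: 4; S2 reads c1=4 → after 2×micro: 4 ⇒ (c0=2, c1=4, c2=4)

first divergence at macro-step: 1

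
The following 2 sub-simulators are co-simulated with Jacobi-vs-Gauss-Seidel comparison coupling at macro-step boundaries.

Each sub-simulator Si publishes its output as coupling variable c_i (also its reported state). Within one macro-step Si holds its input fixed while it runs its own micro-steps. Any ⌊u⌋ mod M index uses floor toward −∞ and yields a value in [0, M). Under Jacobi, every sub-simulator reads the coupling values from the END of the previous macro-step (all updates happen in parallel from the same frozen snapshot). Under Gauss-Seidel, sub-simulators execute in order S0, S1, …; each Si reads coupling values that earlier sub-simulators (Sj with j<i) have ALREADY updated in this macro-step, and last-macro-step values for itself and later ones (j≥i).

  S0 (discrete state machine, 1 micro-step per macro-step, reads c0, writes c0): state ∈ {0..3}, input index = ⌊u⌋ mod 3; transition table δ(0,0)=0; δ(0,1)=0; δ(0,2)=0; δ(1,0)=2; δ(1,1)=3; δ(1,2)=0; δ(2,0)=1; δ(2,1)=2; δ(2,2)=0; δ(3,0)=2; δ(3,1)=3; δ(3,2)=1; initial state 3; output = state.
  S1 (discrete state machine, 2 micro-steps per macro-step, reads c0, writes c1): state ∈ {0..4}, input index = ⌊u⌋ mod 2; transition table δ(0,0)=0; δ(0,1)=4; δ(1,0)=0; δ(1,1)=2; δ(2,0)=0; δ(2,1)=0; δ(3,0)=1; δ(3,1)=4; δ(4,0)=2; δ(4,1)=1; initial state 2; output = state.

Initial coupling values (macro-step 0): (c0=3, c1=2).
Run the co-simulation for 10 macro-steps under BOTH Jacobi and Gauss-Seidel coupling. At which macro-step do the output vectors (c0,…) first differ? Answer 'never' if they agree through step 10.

first divergence at macro-step: 1

[Jacobi] macro 1: S0 reads c0=3 → after 1×micro: 2; S1 reads c0=3 → after 2×micro: 4 ⇒ (c0=2, c1=4)
[Jacobi] macro 2: S0 reads c0=2 → after 1×micro: 0; S1 reads c0=2 → after 2×micro: 0 ⇒ (c0=0, c1=0)
[Jacobi] macro 3: S0 reads c0=0 → after 1×micro: 0; S1 reads c0=0 → after 2×micro: 0 ⇒ (c0=0, c1=0)
[Jacobi] macro 4: S0 reads c0=0 → after 1×micro: 0; S1 reads c0=0 → after 2×micro: 0 ⇒ (c0=0, c1=0)
[Jacobi] macro 5: S0 reads c0=0 → after 1×micro: 0; S1 reads c0=0 → after 2×micro: 0 ⇒ (c0=0, c1=0)
[Jacobi] macro 6: S0 reads c0=0 → after 1×micro: 0; S1 reads c0=0 → after 2×micro: 0 ⇒ (c0=0, c1=0)
[Jacobi] macro 7: S0 reads c0=0 → after 1×micro: 0; S1 reads c0=0 → after 2×micro: 0 ⇒ (c0=0, c1=0)
[Jacobi] macro 8: S0 reads c0=0 → after 1×micro: 0; S1 reads c0=0 → after 2×micro: 0 ⇒ (c0=0, c1=0)
[Jacobi] macro 9: S0 reads c0=0 → after 1×micro: 0; S1 reads c0=0 → after 2×micro: 0 ⇒ (c0=0, c1=0)
[Jacobi] macro 10: S0 reads c0=0 → after 1×micro: 0; S1 reads c0=0 → after 2×micro: 0 ⇒ (c0=0, c1=0)
[Gauss-Seidel] macro 1: S0 reads c0=3 → after 1×micro: 2; S1 reads c0=2 → after 2×micro: 0 ⇒ (c0=2, c1=0)
[Gauss-Seidel] macro 2: S0 reads c0=2 → after 1×micro: 0; S1 reads c0=0 → after 2×micro: 0 ⇒ (c0=0, c1=0)
[Gauss-Seidel] macro 3: S0 reads c0=0 → after 1×micro: 0; S1 reads c0=0 → after 2×micro: 0 ⇒ (c0=0, c1=0)
[Gauss-Seidel] macro 4: S0 reads c0=0 → after 1×micro: 0; S1 reads c0=0 → after 2×micro: 0 ⇒ (c0=0, c1=0)
[Gauss-Seidel] macro 5: S0 reads c0=0 → after 1×micro: 0; S1 reads c0=0 → after 2×micro: 0 ⇒ (c0=0, c1=0)
[Gauss-Seidel] macro 6: S0 reads c0=0 → after 1×micro: 0; S1 reads c0=0 → after 2×micro: 0 ⇒ (c0=0, c1=0)
[Gauss-Seidel] macro 7: S0 reads c0=0 → after 1×micro: 0; S1 reads c0=0 → after 2×micro: 0 ⇒ (c0=0, c1=0)
[Gauss-Seidel] macro 8: S0 reads c0=0 → after 1×micro: 0; S1 reads c0=0 → after 2×micro: 0 ⇒ (c0=0, c1=0)
[Gauss-Seidel] macro 9: S0 reads c0=0 → after 1×micro: 0; S1 reads c0=0 → after 2×micro: 0 ⇒ (c0=0, c1=0)
[Gauss-Seidel] macro 10: S0 reads c0=0 → after 1×micro: 0; S1 reads c0=0 → after 2×micro: 0 ⇒ (c0=0, c1=0)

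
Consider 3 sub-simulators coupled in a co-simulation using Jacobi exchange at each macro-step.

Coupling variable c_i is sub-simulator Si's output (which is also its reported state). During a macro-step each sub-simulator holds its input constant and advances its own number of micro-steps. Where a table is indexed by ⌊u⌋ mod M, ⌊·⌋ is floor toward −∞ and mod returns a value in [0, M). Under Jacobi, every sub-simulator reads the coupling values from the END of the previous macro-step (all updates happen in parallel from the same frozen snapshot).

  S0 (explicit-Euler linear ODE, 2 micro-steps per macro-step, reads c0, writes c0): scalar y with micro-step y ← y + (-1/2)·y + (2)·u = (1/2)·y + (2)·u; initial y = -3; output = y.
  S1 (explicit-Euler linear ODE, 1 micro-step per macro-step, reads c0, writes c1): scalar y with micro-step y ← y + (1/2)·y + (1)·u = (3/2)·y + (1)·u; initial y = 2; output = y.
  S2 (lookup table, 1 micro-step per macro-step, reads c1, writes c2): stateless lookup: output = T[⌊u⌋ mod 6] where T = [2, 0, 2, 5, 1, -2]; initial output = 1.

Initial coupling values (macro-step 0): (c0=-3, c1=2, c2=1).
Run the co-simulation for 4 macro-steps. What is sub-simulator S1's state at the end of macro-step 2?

S1 state at macro-step 2 = -39/4

macro 1: S0 reads c0=-3 → after 2×micro: -39/4; S1 reads c0=-3 → after 1×micro: 0; S2 reads c1=2 → after 1×micro: 2 ⇒ (c0=-39/4, c1=0, c2=2)
macro 2: S0 reads c0=-39/4 → after 2×micro: -507/16; S1 reads c0=-39/4 → after 1×micro: -39/4; S2 reads c1=0 → after 1×micro: 2 ⇒ (c0=-507/16, c1=-39/4, c2=2)
macro 3: S0 reads c0=-507/16 → after 2×micro: -6591/64; S1 reads c0=-507/16 → after 1×micro: -741/16; S2 reads c1=-39/4 → after 1×micro: 2 ⇒ (c0=-6591/64, c1=-741/16, c2=2)
macro 4: S0 reads c0=-6591/64 → after 2×micro: -85683/256; S1 reads c0=-6591/64 → after 1×micro: -11037/64; S2 reads c1=-741/16 → after 1×micro: 0 ⇒ (c0=-85683/256, c1=-11037/64, c2=0)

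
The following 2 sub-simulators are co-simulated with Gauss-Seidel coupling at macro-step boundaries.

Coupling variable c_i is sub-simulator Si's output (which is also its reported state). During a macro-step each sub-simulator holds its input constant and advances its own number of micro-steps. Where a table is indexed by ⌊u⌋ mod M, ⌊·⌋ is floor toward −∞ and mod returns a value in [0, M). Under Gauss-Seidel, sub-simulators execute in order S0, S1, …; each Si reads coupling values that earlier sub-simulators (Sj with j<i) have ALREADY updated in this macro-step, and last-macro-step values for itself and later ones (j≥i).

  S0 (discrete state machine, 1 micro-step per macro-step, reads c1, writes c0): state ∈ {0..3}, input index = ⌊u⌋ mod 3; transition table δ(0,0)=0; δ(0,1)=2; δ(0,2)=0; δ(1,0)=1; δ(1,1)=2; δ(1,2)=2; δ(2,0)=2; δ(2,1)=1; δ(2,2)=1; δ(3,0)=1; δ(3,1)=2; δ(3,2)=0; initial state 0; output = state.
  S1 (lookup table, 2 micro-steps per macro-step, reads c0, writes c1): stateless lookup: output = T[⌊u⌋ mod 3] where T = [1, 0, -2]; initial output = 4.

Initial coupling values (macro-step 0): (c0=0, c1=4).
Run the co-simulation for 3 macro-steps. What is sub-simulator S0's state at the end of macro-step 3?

S0 state at macro-step 3 = 1

macro 1: S0 reads c1=4 → after 1×micro: 2; S1 reads c0=2 → after 2×micro: -2 ⇒ (c0=2, c1=-2)
macro 2: S0 reads c1=-2 → after 1×micro: 1; S1 reads c0=1 → after 2×micro: 0 ⇒ (c0=1, c1=0)
macro 3: S0 reads c1=0 → after 1×micro: 1; S1 reads c0=1 → after 2×micro: 0 ⇒ (c0=1, c1=0)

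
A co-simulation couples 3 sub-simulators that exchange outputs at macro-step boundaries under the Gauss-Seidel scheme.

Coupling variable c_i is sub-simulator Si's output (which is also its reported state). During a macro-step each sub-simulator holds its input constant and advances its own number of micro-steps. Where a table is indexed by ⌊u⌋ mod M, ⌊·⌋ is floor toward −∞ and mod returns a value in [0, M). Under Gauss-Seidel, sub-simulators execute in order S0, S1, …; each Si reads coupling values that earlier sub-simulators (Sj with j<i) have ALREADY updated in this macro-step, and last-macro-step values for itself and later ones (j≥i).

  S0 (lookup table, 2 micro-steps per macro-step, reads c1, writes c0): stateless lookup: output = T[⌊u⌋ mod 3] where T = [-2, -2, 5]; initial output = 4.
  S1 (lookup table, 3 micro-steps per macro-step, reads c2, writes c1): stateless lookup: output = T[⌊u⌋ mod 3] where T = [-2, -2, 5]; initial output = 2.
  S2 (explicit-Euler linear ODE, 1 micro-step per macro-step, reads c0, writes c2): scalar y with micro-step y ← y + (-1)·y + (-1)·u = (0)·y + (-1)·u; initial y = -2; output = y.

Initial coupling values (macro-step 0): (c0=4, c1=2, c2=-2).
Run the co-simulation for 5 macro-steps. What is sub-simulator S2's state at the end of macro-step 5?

S2 state at macro-step 5 = -5

macro 1: S0 reads c1=2 → after 2×micro: 5; S1 reads c2=-2 → after 3×micro: -2; S2 reads c0=5 → after 1×micro: -5 ⇒ (c0=5, c1=-2, c2=-5)
macro 2: S0 reads c1=-2 → after 2×micro: -2; S1 reads c2=-5 → after 3×micro: -2; S2 reads c0=-2 → after 1×micro: 2 ⇒ (c0=-2, c1=-2, c2=2)
macro 3: S0 reads c1=-2 → after 2×micro: -2; S1 reads c2=2 → after 3×micro: 5; S2 reads c0=-2 → after 1×micro: 2 ⇒ (c0=-2, c1=5, c2=2)
macro 4: S0 reads c1=5 → after 2×micro: 5; S1 reads c2=2 → after 3×micro: 5; S2 reads c0=5 → after 1×micro: -5 ⇒ (c0=5, c1=5, c2=-5)
macro 5: S0 reads c1=5 → after 2×micro: 5; S1 reads c2=-5 → after 3×micro: -2; S2 reads c0=5 → after 1×micro: -5 ⇒ (c0=5, c1=-2, c2=-5)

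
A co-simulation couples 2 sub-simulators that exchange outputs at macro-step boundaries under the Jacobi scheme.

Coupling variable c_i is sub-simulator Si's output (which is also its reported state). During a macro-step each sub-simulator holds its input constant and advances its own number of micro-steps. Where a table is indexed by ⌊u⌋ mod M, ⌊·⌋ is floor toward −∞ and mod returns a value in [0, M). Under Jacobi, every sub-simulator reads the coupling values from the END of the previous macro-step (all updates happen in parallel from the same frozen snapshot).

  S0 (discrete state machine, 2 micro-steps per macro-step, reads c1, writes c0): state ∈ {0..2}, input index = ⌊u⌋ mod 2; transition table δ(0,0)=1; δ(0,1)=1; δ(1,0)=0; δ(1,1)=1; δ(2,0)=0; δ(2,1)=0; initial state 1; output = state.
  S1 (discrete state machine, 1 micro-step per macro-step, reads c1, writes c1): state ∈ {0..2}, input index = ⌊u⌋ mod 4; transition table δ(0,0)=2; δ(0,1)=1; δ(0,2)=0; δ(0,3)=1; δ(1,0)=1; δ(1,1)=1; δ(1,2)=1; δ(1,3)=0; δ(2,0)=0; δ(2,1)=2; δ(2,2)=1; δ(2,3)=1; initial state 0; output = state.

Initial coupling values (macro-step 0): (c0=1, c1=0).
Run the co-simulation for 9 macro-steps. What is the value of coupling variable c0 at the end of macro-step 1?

macro 1: S0 reads c1=0 → after 2×micro: 1; S1 reads c1=0 → after 1×micro: 2 ⇒ (c0=1, c1=2)
macro 2: S0 reads c1=2 → after 2×micro: 1; S1 reads c1=2 → after 1×micro: 1 ⇒ (c0=1, c1=1)
macro 3: S0 reads c1=1 → after 2×micro: 1; S1 reads c1=1 → after 1×micro: 1 ⇒ (c0=1, c1=1)
macro 4: S0 reads c1=1 → after 2×micro: 1; S1 reads c1=1 → after 1×micro: 1 ⇒ (c0=1, c1=1)
macro 5: S0 reads c1=1 → after 2×micro: 1; S1 reads c1=1 → after 1×micro: 1 ⇒ (c0=1, c1=1)
macro 6: S0 reads c1=1 → after 2×micro: 1; S1 reads c1=1 → after 1×micro: 1 ⇒ (c0=1, c1=1)
macro 7: S0 reads c1=1 → after 2×micro: 1; S1 reads c1=1 → after 1×micro: 1 ⇒ (c0=1, c1=1)
macro 8: S0 reads c1=1 → after 2×micro: 1; S1 reads c1=1 → after 1×micro: 1 ⇒ (c0=1, c1=1)
macro 9: S0 reads c1=1 → after 2×micro: 1; S1 reads c1=1 → after 1×micro: 1 ⇒ (c0=1, c1=1)

c0 at macro-step 1 = 1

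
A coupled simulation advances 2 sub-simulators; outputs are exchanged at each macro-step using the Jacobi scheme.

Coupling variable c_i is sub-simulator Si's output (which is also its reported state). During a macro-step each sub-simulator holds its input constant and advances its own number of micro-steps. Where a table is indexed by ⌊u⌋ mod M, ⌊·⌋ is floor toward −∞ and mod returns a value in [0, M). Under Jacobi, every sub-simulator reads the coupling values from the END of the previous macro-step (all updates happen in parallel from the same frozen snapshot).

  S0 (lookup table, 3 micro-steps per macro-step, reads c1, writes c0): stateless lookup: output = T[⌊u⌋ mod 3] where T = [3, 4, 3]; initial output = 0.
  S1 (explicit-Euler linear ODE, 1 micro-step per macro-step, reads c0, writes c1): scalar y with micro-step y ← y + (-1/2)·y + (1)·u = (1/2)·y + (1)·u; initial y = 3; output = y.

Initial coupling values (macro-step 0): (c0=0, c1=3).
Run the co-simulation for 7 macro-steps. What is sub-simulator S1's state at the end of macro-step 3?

S1 state at macro-step 3 = 47/8

macro 1: S0 reads c1=3 → after 3×micro: 3; S1 reads c0=0 → after 1×micro: 3/2 ⇒ (c0=3, c1=3/2)
macro 2: S0 reads c1=3/2 → after 3×micro: 4; S1 reads c0=3 → after 1×micro: 15/4 ⇒ (c0=4, c1=15/4)
macro 3: S0 reads c1=15/4 → after 3×micro: 3; S1 reads c0=4 → after 1×micro: 47/8 ⇒ (c0=3, c1=47/8)
macro 4: S0 reads c1=47/8 → after 3×micro: 3; S1 reads c0=3 → after 1×micro: 95/16 ⇒ (c0=3, c1=95/16)
macro 5: S0 reads c1=95/16 → after 3×micro: 3; S1 reads c0=3 → after 1×micro: 191/32 ⇒ (c0=3, c1=191/32)
macro 6: S0 reads c1=191/32 → after 3×micro: 3; S1 reads c0=3 → after 1×micro: 383/64 ⇒ (c0=3, c1=383/64)
macro 7: S0 reads c1=383/64 → after 3×micro: 3; S1 reads c0=3 → after 1×micro: 767/128 ⇒ (c0=3, c1=767/128)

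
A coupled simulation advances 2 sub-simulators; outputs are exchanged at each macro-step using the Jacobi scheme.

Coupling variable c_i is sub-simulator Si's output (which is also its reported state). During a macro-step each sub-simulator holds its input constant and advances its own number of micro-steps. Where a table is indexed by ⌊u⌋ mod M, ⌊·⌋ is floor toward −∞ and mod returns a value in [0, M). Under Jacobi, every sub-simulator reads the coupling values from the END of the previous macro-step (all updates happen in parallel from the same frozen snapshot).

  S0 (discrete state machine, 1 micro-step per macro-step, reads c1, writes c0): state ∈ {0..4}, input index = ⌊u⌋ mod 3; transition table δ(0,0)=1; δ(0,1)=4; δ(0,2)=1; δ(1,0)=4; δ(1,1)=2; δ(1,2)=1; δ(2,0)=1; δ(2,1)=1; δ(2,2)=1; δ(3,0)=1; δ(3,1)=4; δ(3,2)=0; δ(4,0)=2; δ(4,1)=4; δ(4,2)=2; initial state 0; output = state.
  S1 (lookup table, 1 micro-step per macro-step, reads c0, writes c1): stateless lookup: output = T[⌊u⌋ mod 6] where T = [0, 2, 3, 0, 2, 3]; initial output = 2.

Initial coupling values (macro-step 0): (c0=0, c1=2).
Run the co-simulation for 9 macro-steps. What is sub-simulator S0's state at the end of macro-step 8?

S0 state at macro-step 8 = 4

macro 1: S0 reads c1=2 → after 1×micro: 1; S1 reads c0=0 → after 1×micro: 0 ⇒ (c0=1, c1=0)
macro 2: S0 reads c1=0 → after 1×micro: 4; S1 reads c0=1 → after 1×micro: 2 ⇒ (c0=4, c1=2)
macro 3: S0 reads c1=2 → after 1×micro: 2; S1 reads c0=4 → after 1×micro: 2 ⇒ (c0=2, c1=2)
macro 4: S0 reads c1=2 → after 1×micro: 1; S1 reads c0=2 → after 1×micro: 3 ⇒ (c0=1, c1=3)
macro 5: S0 reads c1=3 → after 1×micro: 4; S1 reads c0=1 → after 1×micro: 2 ⇒ (c0=4, c1=2)
macro 6: S0 reads c1=2 → after 1×micro: 2; S1 reads c0=4 → after 1×micro: 2 ⇒ (c0=2, c1=2)
macro 7: S0 reads c1=2 → after 1×micro: 1; S1 reads c0=2 → after 1×micro: 3 ⇒ (c0=1, c1=3)
macro 8: S0 reads c1=3 → after 1×micro: 4; S1 reads c0=1 → after 1×micro: 2 ⇒ (c0=4, c1=2)
macro 9: S0 reads c1=2 → after 1×micro: 2; S1 reads c0=4 → after 1×micro: 2 ⇒ (c0=2, c1=2)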